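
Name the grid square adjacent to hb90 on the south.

Latitude square 0; −1 → -1, wraps to 9, carry into field.
Latitude field B = 1; −1 → 0 = A.
The longitude characters are unchanged.

HA99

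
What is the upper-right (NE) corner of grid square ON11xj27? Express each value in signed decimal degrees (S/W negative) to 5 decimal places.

41.40833, 103.94167

Field O=14, N=13: +14·20° lon, +13·10° lat → SW at lon 100°, lat 40°.
Square 1, 1: +1·2° lon, +1·1° lat → SW at lon 102°, lat 41°.
Subsquare x=23, j=9: +23·0.0833333° lon, +9·0.0416667° lat → SW at lon 103.917°, lat 41.375°.
Extended square 2, 7: +2·0.00833333° lon, +7·0.00416667° lat → SW at lon 103.933°, lat 41.4042°.
Cell spans 0.00833333° lon × 0.00416667° lat. NE corner is SW corner plus one full cell.
latitude 41.40833, longitude 103.94167.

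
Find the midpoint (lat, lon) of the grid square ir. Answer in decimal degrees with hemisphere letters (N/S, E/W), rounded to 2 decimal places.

85.00° N, 10.00° W

Field I=8, R=17: +8·20° lon, +17·10° lat → SW at lon -20°, lat 80°.
Cell spans 20° lon × 10° lat. Centre is SW corner plus half of each.
latitude 85.00° N, longitude 10.00° W.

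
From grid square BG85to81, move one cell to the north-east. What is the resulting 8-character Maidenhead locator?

BG85to92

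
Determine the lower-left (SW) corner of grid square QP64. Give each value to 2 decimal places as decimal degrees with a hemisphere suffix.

Field Q=16, P=15: +16·20° lon, +15·10° lat → SW at lon 140°, lat 60°.
Square 6, 4: +6·2° lon, +4·1° lat → SW at lon 152°, lat 64°.
latitude 64.00° N, longitude 152.00° E.

64.00° N, 152.00° E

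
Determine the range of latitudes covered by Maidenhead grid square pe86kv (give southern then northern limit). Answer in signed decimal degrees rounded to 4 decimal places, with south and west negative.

-43.1250, -43.0833

Field P=15, E=4: +15·20° lon, +4·10° lat → SW at lon 120°, lat -50°.
Square 8, 6: +8·2° lon, +6·1° lat → SW at lon 136°, lat -44°.
Subsquare k=10, v=21: +10·0.0833333° lon, +21·0.0416667° lat → SW at lon 136.833°, lat -43.125°.
Cell spans 0.0833333° lon × 0.0416667° lat.
south -43.1250, north -43.0833.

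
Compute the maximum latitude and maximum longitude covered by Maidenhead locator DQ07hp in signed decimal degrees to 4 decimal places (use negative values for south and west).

Field D=3, Q=16: +3·20° lon, +16·10° lat → SW at lon -120°, lat 70°.
Square 0, 7: +0·2° lon, +7·1° lat → SW at lon -120°, lat 77°.
Subsquare h=7, p=15: +7·0.0833333° lon, +15·0.0416667° lat → SW at lon -119.417°, lat 77.625°.
Cell spans 0.0833333° lon × 0.0416667° lat. NE corner is SW corner plus one full cell.
latitude 77.6667, longitude -119.3333.

77.6667, -119.3333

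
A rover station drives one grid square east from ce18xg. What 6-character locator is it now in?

Longitude subsquare x = 23; +1 → 24, wraps to 0 = a, carry into square.
Longitude square 1; +1 → 2.
The latitude characters are unchanged.

CE28ag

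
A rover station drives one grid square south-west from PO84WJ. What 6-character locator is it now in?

PO84vi

Longitude subsquare w = 22; −1 → 21 = v.
Latitude subsquare j = 9; −1 → 8 = i.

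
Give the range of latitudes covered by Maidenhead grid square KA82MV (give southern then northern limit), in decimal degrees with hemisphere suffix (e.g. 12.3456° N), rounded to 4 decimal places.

87.1250° S, 87.0833° S

Field K=10, A=0: +10·20° lon, +0·10° lat → SW at lon 20°, lat -90°.
Square 8, 2: +8·2° lon, +2·1° lat → SW at lon 36°, lat -88°.
Subsquare m=12, v=21: +12·0.0833333° lon, +21·0.0416667° lat → SW at lon 37°, lat -87.125°.
Cell spans 0.0833333° lon × 0.0416667° lat.
south 87.1250° S, north 87.0833° S.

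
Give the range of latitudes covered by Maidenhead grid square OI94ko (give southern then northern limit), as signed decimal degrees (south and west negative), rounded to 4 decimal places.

Field O=14, I=8: +14·20° lon, +8·10° lat → SW at lon 100°, lat -10°.
Square 9, 4: +9·2° lon, +4·1° lat → SW at lon 118°, lat -6°.
Subsquare k=10, o=14: +10·0.0833333° lon, +14·0.0416667° lat → SW at lon 118.833°, lat -5.41667°.
Cell spans 0.0833333° lon × 0.0416667° lat.
south -5.4167, north -5.3750.

-5.4167, -5.3750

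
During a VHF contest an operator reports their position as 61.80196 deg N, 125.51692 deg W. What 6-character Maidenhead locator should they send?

Offset from 180°W / 90°S: lon 54.4831°, lat 151.8020°.
Field (20°×10°, letters A–R): lon ⌊54.4831/20⌋ = 2 → C; lat ⌊151.8020/10⌋ = 15 → P.
Square (2°×1°, digits 0–9): lon ⌊14.4831/2⌋ = 7; lat ⌊1.8020/1⌋ = 1.
Subsquare (5′×2.5′, letters a–x): lon ⌊0.4831/0.0833333⌋ = 5 → f; lat ⌊0.8020/0.0416667⌋ = 19 → t.

CP71ft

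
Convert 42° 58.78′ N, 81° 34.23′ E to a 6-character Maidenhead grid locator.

Add 180° to longitude and 90° to latitude: 261.5705, 132.9797.
Field: 261.5705/20 → 13 → N, 132.9797/10 → 13 → N; chars NN.
Square: 1.5705/2 → 0, 2.9797/1 → 2; chars 02.
Subsquare: 1.5705/0.0833333 → 18 → s, 0.9797/0.0416667 → 23 → x; chars sx.

NN02sx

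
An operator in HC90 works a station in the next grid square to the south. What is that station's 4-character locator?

HB99

Latitude square 0; −1 → -1, wraps to 9, carry into field.
Latitude field C = 2; −1 → 1 = B.
The longitude characters are unchanged.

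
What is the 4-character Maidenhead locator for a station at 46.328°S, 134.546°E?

Shift to the Maidenhead origin (180°W, 90°S): lon 314.55, lat 43.67.
Field: lon ⌊314.55/20⌋ = 15 → P; lat ⌊43.67/10⌋ = 4 → E.
Square: lon ⌊14.55/2⌋ = 7; lat ⌊3.67/1⌋ = 3.

PE73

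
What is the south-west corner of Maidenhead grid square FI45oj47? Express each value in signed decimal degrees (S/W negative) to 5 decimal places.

-4.59583, -70.80000

Field F=5, I=8: +5·20° lon, +8·10° lat → SW at lon -80°, lat -10°.
Square 4, 5: +4·2° lon, +5·1° lat → SW at lon -72°, lat -5°.
Subsquare o=14, j=9: +14·0.0833333° lon, +9·0.0416667° lat → SW at lon -70.8333°, lat -4.625°.
Extended square 4, 7: +4·0.00833333° lon, +7·0.00416667° lat → SW at lon -70.8°, lat -4.59583°.
latitude -4.59583, longitude -70.80000.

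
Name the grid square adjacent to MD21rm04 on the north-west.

MD21qm95

Longitude extended square 0; −1 → -1, wraps to 9, carry into subsquare.
Longitude subsquare r = 17; −1 → 16 = q.
Latitude extended square 4; +1 → 5.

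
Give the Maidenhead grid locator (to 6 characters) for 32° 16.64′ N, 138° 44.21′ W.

CM02pg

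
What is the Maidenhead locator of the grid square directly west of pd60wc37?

PD60wc27

Longitude extended square 3; −1 → 2.
The latitude characters are unchanged.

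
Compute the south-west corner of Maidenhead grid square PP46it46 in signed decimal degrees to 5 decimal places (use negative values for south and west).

Field P=15, P=15: +15·20° lon, +15·10° lat → SW at lon 120°, lat 60°.
Square 4, 6: +4·2° lon, +6·1° lat → SW at lon 128°, lat 66°.
Subsquare i=8, t=19: +8·0.0833333° lon, +19·0.0416667° lat → SW at lon 128.667°, lat 66.7917°.
Extended square 4, 6: +4·0.00833333° lon, +6·0.00416667° lat → SW at lon 128.7°, lat 66.8167°.
latitude 66.81667, longitude 128.70000.

66.81667, 128.70000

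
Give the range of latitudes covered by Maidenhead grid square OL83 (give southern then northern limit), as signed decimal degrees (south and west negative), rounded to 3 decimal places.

23.000, 24.000

Field O=14, L=11: +14·20° lon, +11·10° lat → SW at lon 100°, lat 20°.
Square 8, 3: +8·2° lon, +3·1° lat → SW at lon 116°, lat 23°.
Cell spans 2° lon × 1° lat.
south 23.000, north 24.000.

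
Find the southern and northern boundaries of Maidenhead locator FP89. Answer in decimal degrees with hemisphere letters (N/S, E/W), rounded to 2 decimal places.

69.00° N, 70.00° N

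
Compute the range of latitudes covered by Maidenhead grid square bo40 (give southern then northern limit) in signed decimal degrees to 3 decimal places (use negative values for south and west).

50.000, 51.000

Field B=1, O=14: +1·20° lon, +14·10° lat → SW at lon -160°, lat 50°.
Square 4, 0: +4·2° lon, +0·1° lat → SW at lon -152°, lat 50°.
Cell spans 2° lon × 1° lat.
south 50.000, north 51.000.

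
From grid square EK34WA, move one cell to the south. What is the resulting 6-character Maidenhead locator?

Latitude subsquare a = 0; −1 → -1, wraps to 23 = x, carry into square.
Latitude square 4; −1 → 3.
The longitude characters are unchanged.

EK33wx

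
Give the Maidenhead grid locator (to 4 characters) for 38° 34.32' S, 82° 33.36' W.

Shift to the Maidenhead origin (180°W, 90°S): lon 97.44, lat 51.43.
Field (20°×10°, letters A–R): lon ⌊97.44/20⌋ = 4 → E; lat ⌊51.43/10⌋ = 5 → F.
Square (2°×1°, digits 0–9): lon ⌊17.44/2⌋ = 8; lat ⌊1.43/1⌋ = 1.

EF81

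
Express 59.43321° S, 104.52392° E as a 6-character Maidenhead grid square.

Add 180° to longitude and 90° to latitude: 284.5239, 30.5668.
Field (20°×10°, letters A–R): 284.5239/20 → 14 → O, 30.5668/10 → 3 → D; chars OD.
Square (2°×1°, digits 0–9): 4.5239/2 → 2, 0.5668/1 → 0; chars 20.
Subsquare (5′×2.5′, letters a–x): 0.5239/0.0833333 → 6 → g, 0.5668/0.0416667 → 13 → n; chars gn.

OD20gn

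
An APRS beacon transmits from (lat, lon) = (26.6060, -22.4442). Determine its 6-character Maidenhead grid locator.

HL86so

Offset from 180°W / 90°S: lon 157.5558°, lat 116.6060°.
Field: 157.5558/20 → 7 → H, 116.6060/10 → 11 → L; chars HL.
Square: 17.5558/2 → 8, 6.6060/1 → 6; chars 86.
Subsquare: 1.5558/0.0833333 → 18 → s, 0.6060/0.0416667 → 14 → o; chars so.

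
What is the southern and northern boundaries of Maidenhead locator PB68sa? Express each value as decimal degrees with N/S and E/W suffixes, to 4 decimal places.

72.0000° S, 71.9583° S

Field P=15, B=1: +15·20° lon, +1·10° lat → SW at lon 120°, lat -80°.
Square 6, 8: +6·2° lon, +8·1° lat → SW at lon 132°, lat -72°.
Subsquare s=18, a=0: +18·0.0833333° lon, +0·0.0416667° lat → SW at lon 133.5°, lat -72°.
Cell spans 0.0833333° lon × 0.0416667° lat.
south 72.0000° S, north 71.9583° S.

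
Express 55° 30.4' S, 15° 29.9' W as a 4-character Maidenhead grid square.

ID24

Add 180° to longitude and 90° to latitude: 164.50, 34.49.
Field: 164.50/20 → 8 → I, 34.49/10 → 3 → D; chars ID.
Square: 4.50/2 → 2, 4.49/1 → 4; chars 24.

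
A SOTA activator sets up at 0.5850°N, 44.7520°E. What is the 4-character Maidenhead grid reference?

Shift to the Maidenhead origin (180°W, 90°S): lon 224.75, lat 90.58.
Field: lon ⌊224.75/20⌋ = 11 → L; lat ⌊90.58/10⌋ = 9 → J.
Square: lon ⌊4.75/2⌋ = 2; lat ⌊0.58/1⌋ = 0.

LJ20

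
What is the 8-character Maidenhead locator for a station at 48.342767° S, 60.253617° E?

Shift to the Maidenhead origin (180°W, 90°S): lon 240.25362, lat 41.65723.
Field (20°×10°, letters A–R): lon ⌊240.25362/20⌋ = 12 → M; lat ⌊41.65723/10⌋ = 4 → E.
Square (2°×1°, digits 0–9): lon ⌊0.25362/2⌋ = 0; lat ⌊1.65723/1⌋ = 1.
Subsquare (5′×2.5′, letters a–x): lon ⌊0.25362/0.0833333⌋ = 3 → d; lat ⌊0.65723/0.0416667⌋ = 15 → p.
Extended square (30″×15″, digits 0–9): lon ⌊0.00362/0.00833333⌋ = 0; lat ⌊0.03223/0.00416667⌋ = 7.

ME01dp07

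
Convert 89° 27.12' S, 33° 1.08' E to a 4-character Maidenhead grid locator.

Add 180° to longitude and 90° to latitude: 213.02, 0.55.
Field (20°×10°, letters A–R): 213.02/20 → 10 → K, 0.55/10 → 0 → A; chars KA.
Square (2°×1°, digits 0–9): 13.02/2 → 6, 0.55/1 → 0; chars 60.

KA60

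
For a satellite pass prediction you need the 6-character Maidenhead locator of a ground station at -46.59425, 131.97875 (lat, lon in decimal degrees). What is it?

PE53xj

Shift to the Maidenhead origin (180°W, 90°S): lon 311.9787, lat 43.4057.
Field: lon ⌊311.9787/20⌋ = 15 → P; lat ⌊43.4057/10⌋ = 4 → E.
Square: lon ⌊11.9787/2⌋ = 5; lat ⌊3.4057/1⌋ = 3.
Subsquare: lon ⌊1.9787/0.0833333⌋ = 23 → x; lat ⌊0.4057/0.0416667⌋ = 9 → j.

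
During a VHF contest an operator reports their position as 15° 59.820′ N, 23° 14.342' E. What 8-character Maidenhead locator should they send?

Shift to the Maidenhead origin (180°W, 90°S): lon 203.23903, lat 105.99700.
Field (20°×10°, letters A–R): 203.23903/20 → 10 → K, 105.99700/10 → 10 → K; chars KK.
Square (2°×1°, digits 0–9): 3.23903/2 → 1, 5.99700/1 → 5; chars 15.
Subsquare (5′×2.5′, letters a–x): 1.23903/0.0833333 → 14 → o, 0.99700/0.0416667 → 23 → x; chars ox.
Extended square (30″×15″, digits 0–9): 0.07237/0.00833333 → 8, 0.03867/0.00416667 → 9; chars 89.

KK15ox89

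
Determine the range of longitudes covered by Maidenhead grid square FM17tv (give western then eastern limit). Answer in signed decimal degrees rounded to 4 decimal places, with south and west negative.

Field F=5, M=12: +5·20° lon, +12·10° lat → SW at lon -80°, lat 30°.
Square 1, 7: +1·2° lon, +7·1° lat → SW at lon -78°, lat 37°.
Subsquare t=19, v=21: +19·0.0833333° lon, +21·0.0416667° lat → SW at lon -76.4167°, lat 37.875°.
Cell spans 0.0833333° lon × 0.0416667° lat.
west -76.4167, east -76.3333.

-76.4167, -76.3333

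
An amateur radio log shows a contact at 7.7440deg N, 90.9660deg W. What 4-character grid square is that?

EJ47

Offset from 180°W / 90°S: lon 89.03°, lat 97.74°.
Field: 89.03/20 → 4 → E, 97.74/10 → 9 → J; chars EJ.
Square: 9.03/2 → 4, 7.74/1 → 7; chars 47.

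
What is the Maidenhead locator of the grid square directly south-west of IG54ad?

IG44xc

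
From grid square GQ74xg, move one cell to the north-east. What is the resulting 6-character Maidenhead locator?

GQ84ah

Longitude subsquare x = 23; +1 → 24, wraps to 0 = a, carry into square.
Longitude square 7; +1 → 8.
Latitude subsquare g = 6; +1 → 7 = h.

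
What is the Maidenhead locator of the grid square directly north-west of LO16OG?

LO16nh

Longitude subsquare o = 14; −1 → 13 = n.
Latitude subsquare g = 6; +1 → 7 = h.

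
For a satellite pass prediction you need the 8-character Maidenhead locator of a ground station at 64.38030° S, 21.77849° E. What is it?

Add 180° to longitude and 90° to latitude: 201.77849, 25.61970.
Field (20°×10°, letters A–R): 201.77849/20 → 10 → K, 25.61970/10 → 2 → C; chars KC.
Square (2°×1°, digits 0–9): 1.77849/2 → 0, 5.61970/1 → 5; chars 05.
Subsquare (5′×2.5′, letters a–x): 1.77849/0.0833333 → 21 → v, 0.61970/0.0416667 → 14 → o; chars vo.
Extended square (30″×15″, digits 0–9): 0.02849/0.00833333 → 3, 0.03637/0.00416667 → 8; chars 38.

KC05vo38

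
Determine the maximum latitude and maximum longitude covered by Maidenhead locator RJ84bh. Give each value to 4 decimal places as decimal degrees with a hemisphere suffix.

4.3333° N, 176.1667° E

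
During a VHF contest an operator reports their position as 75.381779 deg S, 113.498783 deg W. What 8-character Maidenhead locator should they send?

DB34go08

Offset from 180°W / 90°S: lon 66.50122°, lat 14.61822°.
Field: lon ⌊66.50122/20⌋ = 3 → D; lat ⌊14.61822/10⌋ = 1 → B.
Square: lon ⌊6.50122/2⌋ = 3; lat ⌊4.61822/1⌋ = 4.
Subsquare: lon ⌊0.50122/0.0833333⌋ = 6 → g; lat ⌊0.61822/0.0416667⌋ = 14 → o.
Extended square: lon ⌊0.00122/0.00833333⌋ = 0; lat ⌊0.03489/0.00416667⌋ = 8.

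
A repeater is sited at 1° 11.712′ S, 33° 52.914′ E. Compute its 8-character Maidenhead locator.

KI68wt53

Add 180° to longitude and 90° to latitude: 213.88190, 88.80480.
Field (20°×10°, letters A–R): 213.88190/20 → 10 → K, 88.80480/10 → 8 → I; chars KI.
Square (2°×1°, digits 0–9): 13.88190/2 → 6, 8.80480/1 → 8; chars 68.
Subsquare (5′×2.5′, letters a–x): 1.88190/0.0833333 → 22 → w, 0.80480/0.0416667 → 19 → t; chars wt.
Extended square (30″×15″, digits 0–9): 0.04857/0.00833333 → 5, 0.01313/0.00416667 → 3; chars 53.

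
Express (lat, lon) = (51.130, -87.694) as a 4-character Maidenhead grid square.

EO61

Offset from 180°W / 90°S: lon 92.31°, lat 141.13°.
Field (20°×10°, letters A–R): lon ⌊92.31/20⌋ = 4 → E; lat ⌊141.13/10⌋ = 14 → O.
Square (2°×1°, digits 0–9): lon ⌊12.31/2⌋ = 6; lat ⌊1.13/1⌋ = 1.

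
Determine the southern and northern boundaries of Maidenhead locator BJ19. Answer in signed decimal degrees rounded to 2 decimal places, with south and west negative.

9.00, 10.00

Field B=1, J=9: +1·20° lon, +9·10° lat → SW at lon -160°, lat 0°.
Square 1, 9: +1·2° lon, +9·1° lat → SW at lon -158°, lat 9°.
Cell spans 2° lon × 1° lat.
south 9.00, north 10.00.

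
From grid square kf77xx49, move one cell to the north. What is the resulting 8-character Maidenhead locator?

Latitude extended square 9; +1 → 10, wraps to 0, carry into subsquare.
Latitude subsquare x = 23; +1 → 24, wraps to 0 = a, carry into square.
Latitude square 7; +1 → 8.
The longitude characters are unchanged.

KF78xa40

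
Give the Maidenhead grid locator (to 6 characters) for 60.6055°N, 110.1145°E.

OP50bo

Add 180° to longitude and 90° to latitude: 290.1145, 150.6055.
Field: 290.1145/20 → 14 → O, 150.6055/10 → 15 → P; chars OP.
Square: 10.1145/2 → 5, 0.6055/1 → 0; chars 50.
Subsquare: 0.1145/0.0833333 → 1 → b, 0.6055/0.0416667 → 14 → o; chars bo.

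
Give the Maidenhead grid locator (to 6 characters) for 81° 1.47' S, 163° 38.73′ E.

RA18tx

Shift to the Maidenhead origin (180°W, 90°S): lon 343.6455, lat 8.9755.
Field: lon ⌊343.6455/20⌋ = 17 → R; lat ⌊8.9755/10⌋ = 0 → A.
Square: lon ⌊3.6455/2⌋ = 1; lat ⌊8.9755/1⌋ = 8.
Subsquare: lon ⌊1.6455/0.0833333⌋ = 19 → t; lat ⌊0.9755/0.0416667⌋ = 23 → x.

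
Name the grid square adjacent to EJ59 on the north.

EK50

Latitude square 9; +1 → 10, wraps to 0, carry into field.
Latitude field J = 9; +1 → 10 = K.
The longitude characters are unchanged.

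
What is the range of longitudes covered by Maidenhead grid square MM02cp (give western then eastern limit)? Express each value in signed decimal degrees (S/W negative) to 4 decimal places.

60.1667, 60.2500

Field M=12, M=12: +12·20° lon, +12·10° lat → SW at lon 60°, lat 30°.
Square 0, 2: +0·2° lon, +2·1° lat → SW at lon 60°, lat 32°.
Subsquare c=2, p=15: +2·0.0833333° lon, +15·0.0416667° lat → SW at lon 60.1667°, lat 32.625°.
Cell spans 0.0833333° lon × 0.0416667° lat.
west 60.1667, east 60.2500.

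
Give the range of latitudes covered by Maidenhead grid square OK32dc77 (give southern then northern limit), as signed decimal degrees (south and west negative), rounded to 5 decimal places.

12.11250, 12.11667

Field O=14, K=10: +14·20° lon, +10·10° lat → SW at lon 100°, lat 10°.
Square 3, 2: +3·2° lon, +2·1° lat → SW at lon 106°, lat 12°.
Subsquare d=3, c=2: +3·0.0833333° lon, +2·0.0416667° lat → SW at lon 106.25°, lat 12.0833°.
Extended square 7, 7: +7·0.00833333° lon, +7·0.00416667° lat → SW at lon 106.308°, lat 12.1125°.
Cell spans 0.00833333° lon × 0.00416667° lat.
south 12.11250, north 12.11667.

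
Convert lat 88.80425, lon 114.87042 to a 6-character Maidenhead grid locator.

OR78kt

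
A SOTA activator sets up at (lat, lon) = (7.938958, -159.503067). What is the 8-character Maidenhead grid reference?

BJ07fw95

Offset from 180°W / 90°S: lon 20.49693°, lat 97.93896°.
Field: lon ⌊20.49693/20⌋ = 1 → B; lat ⌊97.93896/10⌋ = 9 → J.
Square: lon ⌊0.49693/2⌋ = 0; lat ⌊7.93896/1⌋ = 7.
Subsquare: lon ⌊0.49693/0.0833333⌋ = 5 → f; lat ⌊0.93896/0.0416667⌋ = 22 → w.
Extended square: lon ⌊0.08027/0.00833333⌋ = 9; lat ⌊0.02229/0.00416667⌋ = 5.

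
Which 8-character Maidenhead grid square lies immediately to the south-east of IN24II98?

IN24ji07

Longitude extended square 9; +1 → 10, wraps to 0, carry into subsquare.
Longitude subsquare i = 8; +1 → 9 = j.
Latitude extended square 8; −1 → 7.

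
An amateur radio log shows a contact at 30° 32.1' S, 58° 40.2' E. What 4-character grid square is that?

Add 180° to longitude and 90° to latitude: 238.67, 59.47.
Field: 238.67/20 → 11 → L, 59.47/10 → 5 → F; chars LF.
Square: 18.67/2 → 9, 9.47/1 → 9; chars 99.

LF99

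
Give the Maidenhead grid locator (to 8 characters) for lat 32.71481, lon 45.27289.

Shift to the Maidenhead origin (180°W, 90°S): lon 225.27289, lat 122.71481.
Field: lon ⌊225.27289/20⌋ = 11 → L; lat ⌊122.71481/10⌋ = 12 → M.
Square: lon ⌊5.27289/2⌋ = 2; lat ⌊2.71481/1⌋ = 2.
Subsquare: lon ⌊1.27289/0.0833333⌋ = 15 → p; lat ⌊0.71481/0.0416667⌋ = 17 → r.
Extended square: lon ⌊0.02289/0.00833333⌋ = 2; lat ⌊0.00648/0.00416667⌋ = 1.

LM22pr21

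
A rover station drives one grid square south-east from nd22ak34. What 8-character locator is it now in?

ND22ak43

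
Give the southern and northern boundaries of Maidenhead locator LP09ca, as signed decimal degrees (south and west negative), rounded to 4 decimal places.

69.0000, 69.0417

Field L=11, P=15: +11·20° lon, +15·10° lat → SW at lon 40°, lat 60°.
Square 0, 9: +0·2° lon, +9·1° lat → SW at lon 40°, lat 69°.
Subsquare c=2, a=0: +2·0.0833333° lon, +0·0.0416667° lat → SW at lon 40.1667°, lat 69°.
Cell spans 0.0833333° lon × 0.0416667° lat.
south 69.0000, north 69.0417.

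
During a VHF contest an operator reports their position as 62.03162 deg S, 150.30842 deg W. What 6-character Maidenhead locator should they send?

BC47ux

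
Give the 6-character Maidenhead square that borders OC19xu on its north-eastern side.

OC29av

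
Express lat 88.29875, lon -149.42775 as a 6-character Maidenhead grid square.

BR58gh

Shift to the Maidenhead origin (180°W, 90°S): lon 30.5722, lat 178.2987.
Field: 30.5722/20 → 1 → B, 178.2987/10 → 17 → R; chars BR.
Square: 10.5722/2 → 5, 8.2987/1 → 8; chars 58.
Subsquare: 0.5722/0.0833333 → 6 → g, 0.2987/0.0416667 → 7 → h; chars gh.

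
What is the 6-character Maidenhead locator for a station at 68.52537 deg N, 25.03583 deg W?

Add 180° to longitude and 90° to latitude: 154.9642, 158.5254.
Field: lon ⌊154.9642/20⌋ = 7 → H; lat ⌊158.5254/10⌋ = 15 → P.
Square: lon ⌊14.9642/2⌋ = 7; lat ⌊8.5254/1⌋ = 8.
Subsquare: lon ⌊0.9642/0.0833333⌋ = 11 → l; lat ⌊0.5254/0.0416667⌋ = 12 → m.

HP78lm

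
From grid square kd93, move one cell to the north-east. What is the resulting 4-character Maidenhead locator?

Longitude square 9; +1 → 10, wraps to 0, carry into field.
Longitude field K = 10; +1 → 11 = L.
Latitude square 3; +1 → 4.

LD04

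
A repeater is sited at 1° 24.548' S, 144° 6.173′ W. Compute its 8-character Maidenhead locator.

BI78wo71

Offset from 180°W / 90°S: lon 35.89712°, lat 88.59087°.
Field (20°×10°, letters A–R): lon ⌊35.89712/20⌋ = 1 → B; lat ⌊88.59087/10⌋ = 8 → I.
Square (2°×1°, digits 0–9): lon ⌊15.89712/2⌋ = 7; lat ⌊8.59087/1⌋ = 8.
Subsquare (5′×2.5′, letters a–x): lon ⌊1.89712/0.0833333⌋ = 22 → w; lat ⌊0.59087/0.0416667⌋ = 14 → o.
Extended square (30″×15″, digits 0–9): lon ⌊0.06378/0.00833333⌋ = 7; lat ⌊0.00753/0.00416667⌋ = 1.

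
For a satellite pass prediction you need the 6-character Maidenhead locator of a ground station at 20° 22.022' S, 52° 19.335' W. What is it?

GG39up

Add 180° to longitude and 90° to latitude: 127.6778, 69.6330.
Field: 127.6778/20 → 6 → G, 69.6330/10 → 6 → G; chars GG.
Square: 7.6778/2 → 3, 9.6330/1 → 9; chars 39.
Subsquare: 1.6778/0.0833333 → 20 → u, 0.6330/0.0416667 → 15 → p; chars up.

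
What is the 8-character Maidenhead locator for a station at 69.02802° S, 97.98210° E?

Add 180° to longitude and 90° to latitude: 277.98210, 20.97198.
Field (20°×10°, letters A–R): lon ⌊277.98210/20⌋ = 13 → N; lat ⌊20.97198/10⌋ = 2 → C.
Square (2°×1°, digits 0–9): lon ⌊17.98210/2⌋ = 8; lat ⌊0.97198/1⌋ = 0.
Subsquare (5′×2.5′, letters a–x): lon ⌊1.98210/0.0833333⌋ = 23 → x; lat ⌊0.97198/0.0416667⌋ = 23 → x.
Extended square (30″×15″, digits 0–9): lon ⌊0.06543/0.00833333⌋ = 7; lat ⌊0.01365/0.00416667⌋ = 3.

NC80xx73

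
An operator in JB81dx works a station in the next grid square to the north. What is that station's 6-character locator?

Latitude subsquare x = 23; +1 → 24, wraps to 0 = a, carry into square.
Latitude square 1; +1 → 2.
The longitude characters are unchanged.

JB82da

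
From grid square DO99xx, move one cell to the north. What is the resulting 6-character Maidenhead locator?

Latitude subsquare x = 23; +1 → 24, wraps to 0 = a, carry into square.
Latitude square 9; +1 → 10, wraps to 0, carry into field.
Latitude field O = 14; +1 → 15 = P.
The longitude characters are unchanged.

DP90xa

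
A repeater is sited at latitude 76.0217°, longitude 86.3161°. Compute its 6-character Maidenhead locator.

NQ36da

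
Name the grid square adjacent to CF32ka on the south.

Latitude subsquare a = 0; −1 → -1, wraps to 23 = x, carry into square.
Latitude square 2; −1 → 1.
The longitude characters are unchanged.

CF31kx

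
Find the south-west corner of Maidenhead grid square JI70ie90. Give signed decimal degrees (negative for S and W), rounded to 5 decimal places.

Field J=9, I=8: +9·20° lon, +8·10° lat → SW at lon 0°, lat -10°.
Square 7, 0: +7·2° lon, +0·1° lat → SW at lon 14°, lat -10°.
Subsquare i=8, e=4: +8·0.0833333° lon, +4·0.0416667° lat → SW at lon 14.6667°, lat -9.83333°.
Extended square 9, 0: +9·0.00833333° lon, +0·0.00416667° lat → SW at lon 14.7417°, lat -9.83333°.
latitude -9.83333, longitude 14.74167.

-9.83333, 14.74167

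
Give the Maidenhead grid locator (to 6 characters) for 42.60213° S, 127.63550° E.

PE37tj

Add 180° to longitude and 90° to latitude: 307.6355, 47.3979.
Field (20°×10°, letters A–R): 307.6355/20 → 15 → P, 47.3979/10 → 4 → E; chars PE.
Square (2°×1°, digits 0–9): 7.6355/2 → 3, 7.3979/1 → 7; chars 37.
Subsquare (5′×2.5′, letters a–x): 1.6355/0.0833333 → 19 → t, 0.3979/0.0416667 → 9 → j; chars tj.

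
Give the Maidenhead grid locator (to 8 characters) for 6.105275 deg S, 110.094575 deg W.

Add 180° to longitude and 90° to latitude: 69.90542, 83.89472.
Field: lon ⌊69.90542/20⌋ = 3 → D; lat ⌊83.89472/10⌋ = 8 → I.
Square: lon ⌊9.90542/2⌋ = 4; lat ⌊3.89472/1⌋ = 3.
Subsquare: lon ⌊1.90542/0.0833333⌋ = 22 → w; lat ⌊0.89472/0.0416667⌋ = 21 → v.
Extended square: lon ⌊0.07209/0.00833333⌋ = 8; lat ⌊0.01972/0.00416667⌋ = 4.

DI43wv84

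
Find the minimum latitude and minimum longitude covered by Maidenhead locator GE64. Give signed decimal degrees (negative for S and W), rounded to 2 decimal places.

-46.00, -48.00

Field G=6, E=4: +6·20° lon, +4·10° lat → SW at lon -60°, lat -50°.
Square 6, 4: +6·2° lon, +4·1° lat → SW at lon -48°, lat -46°.
latitude -46.00, longitude -48.00.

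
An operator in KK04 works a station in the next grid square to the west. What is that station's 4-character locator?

Longitude square 0; −1 → -1, wraps to 9, carry into field.
Longitude field K = 10; −1 → 9 = J.
The latitude characters are unchanged.

JK94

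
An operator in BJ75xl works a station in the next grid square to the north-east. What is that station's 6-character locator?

BJ85am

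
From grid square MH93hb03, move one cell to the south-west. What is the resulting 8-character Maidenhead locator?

MH93gb92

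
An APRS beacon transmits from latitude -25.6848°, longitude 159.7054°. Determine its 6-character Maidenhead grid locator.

Add 180° to longitude and 90° to latitude: 339.7054, 64.3152.
Field: 339.7054/20 → 16 → Q, 64.3152/10 → 6 → G; chars QG.
Square: 19.7054/2 → 9, 4.3152/1 → 4; chars 94.
Subsquare: 1.7054/0.0833333 → 20 → u, 0.3152/0.0416667 → 7 → h; chars uh.

QG94uh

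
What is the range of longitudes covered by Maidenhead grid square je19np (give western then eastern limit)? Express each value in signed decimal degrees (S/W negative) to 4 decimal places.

Field J=9, E=4: +9·20° lon, +4·10° lat → SW at lon 0°, lat -50°.
Square 1, 9: +1·2° lon, +9·1° lat → SW at lon 2°, lat -41°.
Subsquare n=13, p=15: +13·0.0833333° lon, +15·0.0416667° lat → SW at lon 3.08333°, lat -40.375°.
Cell spans 0.0833333° lon × 0.0416667° lat.
west 3.0833, east 3.1667.

3.0833, 3.1667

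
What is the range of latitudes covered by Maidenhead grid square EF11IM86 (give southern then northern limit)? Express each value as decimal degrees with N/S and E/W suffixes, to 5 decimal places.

38.47500° S, 38.47083° S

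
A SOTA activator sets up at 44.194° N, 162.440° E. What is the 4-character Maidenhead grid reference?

Shift to the Maidenhead origin (180°W, 90°S): lon 342.44, lat 134.19.
Field (20°×10°, letters A–R): lon ⌊342.44/20⌋ = 17 → R; lat ⌊134.19/10⌋ = 13 → N.
Square (2°×1°, digits 0–9): lon ⌊2.44/2⌋ = 1; lat ⌊4.19/1⌋ = 4.

RN14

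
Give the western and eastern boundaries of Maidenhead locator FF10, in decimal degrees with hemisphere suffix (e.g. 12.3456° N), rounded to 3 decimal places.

78.000° W, 76.000° W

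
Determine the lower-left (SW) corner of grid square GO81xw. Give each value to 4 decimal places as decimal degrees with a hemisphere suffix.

51.9167° N, 42.0833° W

Field G=6, O=14: +6·20° lon, +14·10° lat → SW at lon -60°, lat 50°.
Square 8, 1: +8·2° lon, +1·1° lat → SW at lon -44°, lat 51°.
Subsquare x=23, w=22: +23·0.0833333° lon, +22·0.0416667° lat → SW at lon -42.0833°, lat 51.9167°.
latitude 51.9167° N, longitude 42.0833° W.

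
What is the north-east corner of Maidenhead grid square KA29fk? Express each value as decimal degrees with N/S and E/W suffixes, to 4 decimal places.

80.5417° S, 24.5000° E

Field K=10, A=0: +10·20° lon, +0·10° lat → SW at lon 20°, lat -90°.
Square 2, 9: +2·2° lon, +9·1° lat → SW at lon 24°, lat -81°.
Subsquare f=5, k=10: +5·0.0833333° lon, +10·0.0416667° lat → SW at lon 24.4167°, lat -80.5833°.
Cell spans 0.0833333° lon × 0.0416667° lat. NE corner is SW corner plus one full cell.
latitude 80.5417° S, longitude 24.5000° E.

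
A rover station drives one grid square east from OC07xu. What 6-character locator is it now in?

Longitude subsquare x = 23; +1 → 24, wraps to 0 = a, carry into square.
Longitude square 0; +1 → 1.
The latitude characters are unchanged.

OC17au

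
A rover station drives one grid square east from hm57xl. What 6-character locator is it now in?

HM67al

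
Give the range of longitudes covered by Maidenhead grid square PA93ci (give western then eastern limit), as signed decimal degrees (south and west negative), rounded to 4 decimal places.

Field P=15, A=0: +15·20° lon, +0·10° lat → SW at lon 120°, lat -90°.
Square 9, 3: +9·2° lon, +3·1° lat → SW at lon 138°, lat -87°.
Subsquare c=2, i=8: +2·0.0833333° lon, +8·0.0416667° lat → SW at lon 138.167°, lat -86.6667°.
Cell spans 0.0833333° lon × 0.0416667° lat.
west 138.1667, east 138.2500.

138.1667, 138.2500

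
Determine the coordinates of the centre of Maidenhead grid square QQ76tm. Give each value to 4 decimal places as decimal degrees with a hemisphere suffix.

Field Q=16, Q=16: +16·20° lon, +16·10° lat → SW at lon 140°, lat 70°.
Square 7, 6: +7·2° lon, +6·1° lat → SW at lon 154°, lat 76°.
Subsquare t=19, m=12: +19·0.0833333° lon, +12·0.0416667° lat → SW at lon 155.583°, lat 76.5°.
Cell spans 0.0833333° lon × 0.0416667° lat. Centre is SW corner plus half of each.
latitude 76.5208° N, longitude 155.6250° E.

76.5208° N, 155.6250° E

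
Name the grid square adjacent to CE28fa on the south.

CE27fx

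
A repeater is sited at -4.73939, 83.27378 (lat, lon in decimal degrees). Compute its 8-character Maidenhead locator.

NI15pg22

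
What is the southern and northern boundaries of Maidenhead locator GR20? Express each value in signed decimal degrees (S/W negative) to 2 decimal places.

80.00, 81.00

Field G=6, R=17: +6·20° lon, +17·10° lat → SW at lon -60°, lat 80°.
Square 2, 0: +2·2° lon, +0·1° lat → SW at lon -56°, lat 80°.
Cell spans 2° lon × 1° lat.
south 80.00, north 81.00.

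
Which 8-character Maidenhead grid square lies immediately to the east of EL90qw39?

Longitude extended square 3; +1 → 4.
The latitude characters are unchanged.

EL90qw49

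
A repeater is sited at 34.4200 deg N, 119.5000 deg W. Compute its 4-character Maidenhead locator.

Add 180° to longitude and 90° to latitude: 60.50, 124.42.
Field: 60.50/20 → 3 → D, 124.42/10 → 12 → M; chars DM.
Square: 0.50/2 → 0, 4.42/1 → 4; chars 04.

DM04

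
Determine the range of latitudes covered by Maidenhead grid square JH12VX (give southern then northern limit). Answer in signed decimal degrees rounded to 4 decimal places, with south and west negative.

-17.0417, -17.0000

Field J=9, H=7: +9·20° lon, +7·10° lat → SW at lon 0°, lat -20°.
Square 1, 2: +1·2° lon, +2·1° lat → SW at lon 2°, lat -18°.
Subsquare v=21, x=23: +21·0.0833333° lon, +23·0.0416667° lat → SW at lon 3.75°, lat -17.0417°.
Cell spans 0.0833333° lon × 0.0416667° lat.
south -17.0417, north -17.0000.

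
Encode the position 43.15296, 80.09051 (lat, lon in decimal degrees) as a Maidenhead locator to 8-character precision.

Offset from 180°W / 90°S: lon 260.09051°, lat 133.15296°.
Field: lon ⌊260.09051/20⌋ = 13 → N; lat ⌊133.15296/10⌋ = 13 → N.
Square: lon ⌊0.09051/2⌋ = 0; lat ⌊3.15296/1⌋ = 3.
Subsquare: lon ⌊0.09051/0.0833333⌋ = 1 → b; lat ⌊0.15296/0.0416667⌋ = 3 → d.
Extended square: lon ⌊0.00718/0.00833333⌋ = 0; lat ⌊0.02796/0.00416667⌋ = 6.

NN03bd06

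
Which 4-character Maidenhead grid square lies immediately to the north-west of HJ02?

GJ93

Longitude square 0; −1 → -1, wraps to 9, carry into field.
Longitude field H = 7; −1 → 6 = G.
Latitude square 2; +1 → 3.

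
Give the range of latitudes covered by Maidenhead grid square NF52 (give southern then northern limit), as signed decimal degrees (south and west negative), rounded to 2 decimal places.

Field N=13, F=5: +13·20° lon, +5·10° lat → SW at lon 80°, lat -40°.
Square 5, 2: +5·2° lon, +2·1° lat → SW at lon 90°, lat -38°.
Cell spans 2° lon × 1° lat.
south -38.00, north -37.00.

-38.00, -37.00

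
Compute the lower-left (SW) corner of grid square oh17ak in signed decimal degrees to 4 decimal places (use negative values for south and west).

-12.5833, 102.0000

Field O=14, H=7: +14·20° lon, +7·10° lat → SW at lon 100°, lat -20°.
Square 1, 7: +1·2° lon, +7·1° lat → SW at lon 102°, lat -13°.
Subsquare a=0, k=10: +0·0.0833333° lon, +10·0.0416667° lat → SW at lon 102°, lat -12.5833°.
latitude -12.5833, longitude 102.0000.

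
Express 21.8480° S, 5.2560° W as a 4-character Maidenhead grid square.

Add 180° to longitude and 90° to latitude: 174.74, 68.15.
Field (20°×10°, letters A–R): 174.74/20 → 8 → I, 68.15/10 → 6 → G; chars IG.
Square (2°×1°, digits 0–9): 14.74/2 → 7, 8.15/1 → 8; chars 78.

IG78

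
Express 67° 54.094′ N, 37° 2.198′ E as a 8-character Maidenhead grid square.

Shift to the Maidenhead origin (180°W, 90°S): lon 217.03663, lat 157.90157.
Field: 217.03663/20 → 10 → K, 157.90157/10 → 15 → P; chars KP.
Square: 17.03663/2 → 8, 7.90157/1 → 7; chars 87.
Subsquare: 1.03663/0.0833333 → 12 → m, 0.90157/0.0416667 → 21 → v; chars mv.
Extended square: 0.03663/0.00833333 → 4, 0.02657/0.00416667 → 6; chars 46.

KP87mv46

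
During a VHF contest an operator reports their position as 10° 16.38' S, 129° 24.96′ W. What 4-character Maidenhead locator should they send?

CH59

Offset from 180°W / 90°S: lon 50.58°, lat 79.73°.
Field: 50.58/20 → 2 → C, 79.73/10 → 7 → H; chars CH.
Square: 10.58/2 → 5, 9.73/1 → 9; chars 59.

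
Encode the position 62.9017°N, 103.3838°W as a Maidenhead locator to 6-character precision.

Add 180° to longitude and 90° to latitude: 76.6162, 152.9017.
Field: lon ⌊76.6162/20⌋ = 3 → D; lat ⌊152.9017/10⌋ = 15 → P.
Square: lon ⌊16.6162/2⌋ = 8; lat ⌊2.9017/1⌋ = 2.
Subsquare: lon ⌊0.6162/0.0833333⌋ = 7 → h; lat ⌊0.9017/0.0416667⌋ = 21 → v.

DP82hv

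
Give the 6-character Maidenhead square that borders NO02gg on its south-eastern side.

NO02hf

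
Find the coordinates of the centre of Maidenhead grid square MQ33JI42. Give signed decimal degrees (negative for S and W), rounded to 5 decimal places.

73.34375, 66.78750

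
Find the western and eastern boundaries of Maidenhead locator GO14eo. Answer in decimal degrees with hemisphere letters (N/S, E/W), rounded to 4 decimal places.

57.6667° W, 57.5833° W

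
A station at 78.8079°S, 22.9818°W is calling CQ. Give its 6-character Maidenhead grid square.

HB81me

Add 180° to longitude and 90° to latitude: 157.0182, 11.1921.
Field: 157.0182/20 → 7 → H, 11.1921/10 → 1 → B; chars HB.
Square: 17.0182/2 → 8, 1.1921/1 → 1; chars 81.
Subsquare: 1.0182/0.0833333 → 12 → m, 0.1921/0.0416667 → 4 → e; chars me.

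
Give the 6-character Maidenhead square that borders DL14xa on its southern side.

Latitude subsquare a = 0; −1 → -1, wraps to 23 = x, carry into square.
Latitude square 4; −1 → 3.
The longitude characters are unchanged.

DL13xx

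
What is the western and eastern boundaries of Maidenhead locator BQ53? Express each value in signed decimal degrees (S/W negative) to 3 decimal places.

Field B=1, Q=16: +1·20° lon, +16·10° lat → SW at lon -160°, lat 70°.
Square 5, 3: +5·2° lon, +3·1° lat → SW at lon -150°, lat 73°.
Cell spans 2° lon × 1° lat.
west -150.000, east -148.000.

-150.000, -148.000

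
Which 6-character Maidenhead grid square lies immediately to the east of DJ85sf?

DJ85tf

Longitude subsquare s = 18; +1 → 19 = t.
The latitude characters are unchanged.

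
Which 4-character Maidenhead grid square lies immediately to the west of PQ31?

PQ21

Longitude square 3; −1 → 2.
The latitude characters are unchanged.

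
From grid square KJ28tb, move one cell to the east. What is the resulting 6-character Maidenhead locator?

Longitude subsquare t = 19; +1 → 20 = u.
The latitude characters are unchanged.

KJ28ub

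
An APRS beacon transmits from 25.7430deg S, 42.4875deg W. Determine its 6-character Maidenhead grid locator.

GG84sg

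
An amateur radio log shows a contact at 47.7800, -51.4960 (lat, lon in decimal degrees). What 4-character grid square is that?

GN47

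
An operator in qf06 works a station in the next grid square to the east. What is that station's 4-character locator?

QF16

Longitude square 0; +1 → 1.
The latitude characters are unchanged.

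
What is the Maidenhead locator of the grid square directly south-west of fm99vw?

Longitude subsquare v = 21; −1 → 20 = u.
Latitude subsquare w = 22; −1 → 21 = v.

FM99uv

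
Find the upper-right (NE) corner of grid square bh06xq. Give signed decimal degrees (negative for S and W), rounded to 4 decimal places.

-13.2917, -158.0000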